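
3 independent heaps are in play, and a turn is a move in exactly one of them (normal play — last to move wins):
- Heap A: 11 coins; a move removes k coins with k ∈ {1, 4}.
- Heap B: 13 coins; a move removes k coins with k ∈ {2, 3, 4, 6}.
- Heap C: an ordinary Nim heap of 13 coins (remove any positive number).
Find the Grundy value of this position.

14

For heap A, compute g(0), g(1), … with moves {1, 4}:
g(0) = mex{} = 0
g(1) = mex{0} = 1
g(2) = mex{1} = 0
g(3) = mex{0} = 1
g(4) = mex{0,1} = 2
g(5) = mex{1,2} = 0
g(6) = mex{0} = 1
g(7) = mex{1} = 0
g(8) = mex{0,2} = 1
g(9) = mex{0,1} = 2
g(10) = mex{1,2} = 0
g(11) = mex{0} = 1
So g(11) = 1.
Build the Grundy sequence for heap B with g(k) = mex{g(k−s) : s ∈ {2, 3, 4, 6}, s ≤ k}:
g(0) = mex{} = 0
g(1) = mex{} = 0
g(2) = mex{0} = 1
g(3) = mex{0} = 1
g(4) = mex{0,1} = 2
g(5) = mex{0,1} = 2
g(6) = mex{0,1,2} = 3
g(7) = mex{0,1,2} = 3
g(8) = mex{1,2,3} = 0
g(9) = mex{1,2,3} = 0
g(10) = mex{0,2,3} = 1
g(11) = mex{0,2,3} = 1
g(12) = mex{0,1,3} = 2
g(13) = mex{0,1,3} = 2
So g(13) = 2.
Heap C is a plain Nim heap of size 13, so its Grundy value is 13.
The value of a disjunctive sum is the nim-sum of the parts.
Combined value = 1 XOR 2 XOR 13 = 14.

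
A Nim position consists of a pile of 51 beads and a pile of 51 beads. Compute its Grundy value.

Write each in binary and XOR column by column:
  110011  (51)
  110011  (51)
  ------
  000000  (0)

0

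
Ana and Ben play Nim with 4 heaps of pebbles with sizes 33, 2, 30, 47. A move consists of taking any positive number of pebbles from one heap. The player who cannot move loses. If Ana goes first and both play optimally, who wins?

Ana wins

Nim-sum: 33 ^ 2 ^ 30 ^ 47 = 18.
The nim-sum is 18 ≠ 0, so this is an N-position: the player to move can win; Ana has a winning move.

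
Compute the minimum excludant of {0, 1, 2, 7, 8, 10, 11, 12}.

3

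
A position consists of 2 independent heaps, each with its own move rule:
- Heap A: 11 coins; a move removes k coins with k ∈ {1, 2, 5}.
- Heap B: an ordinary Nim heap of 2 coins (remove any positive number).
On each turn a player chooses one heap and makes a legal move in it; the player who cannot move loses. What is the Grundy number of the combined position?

0

Build the Grundy sequence for heap A with g(k) = mex{g(k−s) : s ∈ {1, 2, 5}, s ≤ k}:
g(0) = mex{} = 0
g(1) = mex{0} = 1
g(2) = mex{0,1} = 2
g(3) = mex{1,2} = 0
g(4) = mex{0,2} = 1
g(5) = mex{0,1} = 2
g(6) = mex{1,2} = 0
g(7) = mex{0,2} = 1
g(8) = mex{0,1} = 2
g(9) = mex{1,2} = 0
g(10) = mex{0,2} = 1
g(11) = mex{0,1} = 2
So g(11) = 2.
Heap B is a plain Nim heap of size 2, so its Grundy value is 2.
The value of a disjunctive sum is the nim-sum of the parts.
Combined value = 2 ⊕ 2 = 0.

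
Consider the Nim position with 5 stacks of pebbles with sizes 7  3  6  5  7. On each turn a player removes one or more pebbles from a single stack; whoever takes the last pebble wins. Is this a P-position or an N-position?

Compute the nim-sum pairwise:
7 XOR 3 = 4
4 XOR 6 = 2
2 XOR 5 = 7
7 XOR 7 = 0
The nim-sum is 0, so this is a P-position: the player to move is in a losing position under optimal play.

P-position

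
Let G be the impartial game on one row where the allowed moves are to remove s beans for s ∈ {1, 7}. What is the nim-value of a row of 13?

Compute g(0), g(1), … for moves {1, 7}:
k:     0  1  2  3  4  5  6  7  8  9 10 11 12 13
g(k):  0  1  0  1  0  1  0  1  0  1  0  1  0  1
So g(13) = 1.

1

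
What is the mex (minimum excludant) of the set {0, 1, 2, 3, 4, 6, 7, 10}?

5

The values 0, 1, 2, 3, 4 are all present; 5 is the first non-negative integer missing from the set.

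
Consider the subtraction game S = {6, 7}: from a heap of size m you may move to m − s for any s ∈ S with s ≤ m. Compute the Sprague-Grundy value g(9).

1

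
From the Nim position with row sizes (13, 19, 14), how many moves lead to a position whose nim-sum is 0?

1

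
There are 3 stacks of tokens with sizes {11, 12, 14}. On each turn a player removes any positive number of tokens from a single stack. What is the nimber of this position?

Compute the nim-sum pairwise:
11 ^ 12 = 7
7 ^ 14 = 9

9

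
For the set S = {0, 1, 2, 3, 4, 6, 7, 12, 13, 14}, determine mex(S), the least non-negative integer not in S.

5

The values 0, 1, 2, 3, 4 are all present; 5 is the first non-negative integer missing from the set.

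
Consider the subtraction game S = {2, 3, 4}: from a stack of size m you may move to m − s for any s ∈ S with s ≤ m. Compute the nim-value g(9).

1

Compute g(0), g(1), … for moves {2, 3, 4}:
g(0) = mex{} = 0
g(1) = mex{} = 0
g(2) = mex{0} = 1
g(3) = mex{0} = 1
g(4) = mex{0,1} = 2
g(5) = mex{0,1} = 2
g(6) = mex{1,2} = 0
g(7) = mex{1,2} = 0
g(8) = mex{0,2} = 1
g(9) = mex{0,2} = 1
So g(9) = 1.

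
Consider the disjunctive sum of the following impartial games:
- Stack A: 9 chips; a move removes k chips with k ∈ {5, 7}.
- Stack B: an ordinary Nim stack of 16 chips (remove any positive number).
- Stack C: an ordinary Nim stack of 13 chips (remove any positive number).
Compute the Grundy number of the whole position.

28

For stack A, compute g(0), g(1), … with moves {5, 7}:
k:     0  1  2  3  4  5  6  7  8  9
g(k):  0  0  0  0  0  1  1  1  1  1
So g(9) = 1.
Stack B is a plain Nim stack of size 16, so its Grundy value is 16.
Stack C is a plain Nim stack of size 13, so its Grundy value is 13.
By the Sprague-Grundy theorem, the Grundy value of a sum of independent games is the XOR of the component values.
Combined value = 1 XOR 16 XOR 13 = 28.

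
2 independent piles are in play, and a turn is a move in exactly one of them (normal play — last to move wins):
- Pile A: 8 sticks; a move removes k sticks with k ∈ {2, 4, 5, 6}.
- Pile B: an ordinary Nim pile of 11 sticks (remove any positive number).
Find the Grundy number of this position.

11

Grundy values for pile A (subtraction set {2, 4, 5, 6}):
k:     0  1  2  3  4  5  6  7  8
g(k):  0  0  1  1  2  2  3  3  0
So g(8) = 0.
Pile B is a plain Nim pile of size 11, so its Grundy value is 11.
The value of a disjunctive sum is the nim-sum of the parts.
Combined value = 0 ⊕ 11 = 11.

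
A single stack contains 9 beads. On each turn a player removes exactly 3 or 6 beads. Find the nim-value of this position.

0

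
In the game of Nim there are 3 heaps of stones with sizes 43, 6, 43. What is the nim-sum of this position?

Bitwise XOR of the heap sizes:
  101011  (43)
  000110  (6)
  101011  (43)
  ------
  000110  (6)

6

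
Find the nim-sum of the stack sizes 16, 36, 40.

28

Nim-sum: 16 ^ 36 ^ 40 = 28.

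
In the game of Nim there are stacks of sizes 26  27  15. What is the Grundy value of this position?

14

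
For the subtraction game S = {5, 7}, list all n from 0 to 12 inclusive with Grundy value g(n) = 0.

Compute g(0), g(1), … for moves {5, 7}:
k:     0  1  2  3  4  5  6  7  8  9 10 11 12
g(k):  0  0  0  0  0  1  1  1  1  1  2  2  0
The P-positions (g = 0) in 0..12 are 0, 1, 2, 3, 4, 12.

0, 1, 2, 3, 4, 12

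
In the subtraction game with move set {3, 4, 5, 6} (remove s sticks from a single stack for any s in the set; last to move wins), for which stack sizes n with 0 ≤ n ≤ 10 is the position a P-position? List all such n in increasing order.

0, 1, 2, 9, 10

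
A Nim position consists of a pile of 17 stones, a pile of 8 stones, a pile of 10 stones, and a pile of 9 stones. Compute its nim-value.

Nim-sum: 17 XOR 8 XOR 10 XOR 9 = 26.

26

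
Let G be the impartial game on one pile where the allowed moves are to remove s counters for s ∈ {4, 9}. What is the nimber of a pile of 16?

0

Build the Grundy sequence with g(k) = mex{g(k−s) : s ∈ {4, 9}, s ≤ k}:
k:     0  1  2  3  4  5  6  7  8  9 10 11 12 13 14 15 16
g(k):  0  0  0  0  1  1  1  1  0  2  2  2  1  0  0  0  0
So g(16) = 0.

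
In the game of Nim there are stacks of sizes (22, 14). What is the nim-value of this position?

24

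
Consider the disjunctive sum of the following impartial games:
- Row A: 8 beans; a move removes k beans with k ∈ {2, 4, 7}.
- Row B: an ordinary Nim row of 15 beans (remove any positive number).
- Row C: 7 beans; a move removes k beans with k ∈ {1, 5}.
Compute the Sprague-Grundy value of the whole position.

15

Grundy values for row A (subtraction set {2, 4, 7}):
k:     0  1  2  3  4  5  6  7  8
g(k):  0  0  1  1  2  2  0  3  1
So g(8) = 1.
Row B is a plain Nim row of size 15, so its Grundy value is 15.
Build the Grundy sequence for row C with g(k) = mex{g(k−s) : s ∈ {1, 5}, s ≤ k}:
k:     0  1  2  3  4  5  6  7
g(k):  0  1  0  1  0  1  0  1
So g(7) = 1.
The value of a disjunctive sum is the nim-sum of the parts.
Combined value = 1 ⊕ 15 ⊕ 1 = 15.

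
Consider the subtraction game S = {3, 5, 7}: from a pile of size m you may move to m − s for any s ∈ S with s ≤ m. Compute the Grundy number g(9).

Grundy values for subtraction set {3, 5, 7}:
g(0) = mex{} = 0
g(1) = mex{} = 0
g(2) = mex{} = 0
g(3) = mex{0} = 1
g(4) = mex{0} = 1
g(5) = mex{0} = 1
g(6) = mex{0,1} = 2
g(7) = mex{0,1} = 2
g(8) = mex{0,1} = 2
g(9) = mex{0,1,2} = 3
So g(9) = 3.

3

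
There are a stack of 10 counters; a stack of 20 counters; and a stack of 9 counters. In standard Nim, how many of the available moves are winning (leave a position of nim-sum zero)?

1

Compute the nim-sum pairwise:
10 XOR 20 = 30
30 XOR 9 = 23
The overall nim-sum is X = 23. A stack of size p has a winning move iff p XOR X < p (reduce it to p XOR X).
  10: 10 XOR 23 = 29 ≥ 10 — no move.
  20: 20 XOR 23 = 3 < 20 — winning move (to 3).
  9: 9 XOR 23 = 30 ≥ 9 — no move.
That gives 1 winning move.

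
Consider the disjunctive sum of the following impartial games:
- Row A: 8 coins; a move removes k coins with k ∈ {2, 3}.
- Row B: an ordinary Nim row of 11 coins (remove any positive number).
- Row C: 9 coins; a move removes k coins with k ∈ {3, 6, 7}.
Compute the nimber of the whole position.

For row A, compute g(0), g(1), … with moves {2, 3}:
g(0) = mex{} = 0
g(1) = mex{} = 0
g(2) = mex{0} = 1
g(3) = mex{0} = 1
g(4) = mex{0,1} = 2
g(5) = mex{1} = 0
g(6) = mex{1,2} = 0
g(7) = mex{0,2} = 1
g(8) = mex{0} = 1
So g(8) = 1.
Row B is a plain Nim row of size 11, so its Grundy value is 11.
Build the Grundy sequence for row C with g(k) = mex{g(k−s) : s ∈ {3, 6, 7}, s ≤ k}:
g(0) = mex{} = 0
g(1) = mex{} = 0
g(2) = mex{} = 0
g(3) = mex{0} = 1
g(4) = mex{0} = 1
g(5) = mex{0} = 1
g(6) = mex{0,1} = 2
g(7) = mex{0,1} = 2
g(8) = mex{0,1} = 2
g(9) = mex{0,1,2} = 3
So g(9) = 3.
The value of a disjunctive sum is the nim-sum of the parts.
Combined value = 1 ⊕ 11 ⊕ 3 = 9.

9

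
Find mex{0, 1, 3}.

The values 0, 1 are all present; 2 is the first non-negative integer missing from the set.

2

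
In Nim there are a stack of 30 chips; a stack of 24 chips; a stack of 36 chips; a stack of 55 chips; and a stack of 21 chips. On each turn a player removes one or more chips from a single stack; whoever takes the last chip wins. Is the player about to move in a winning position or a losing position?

Compute the nim-sum pairwise:
30 ^ 24 = 6
6 ^ 36 = 34
34 ^ 55 = 21
21 ^ 21 = 0
The nim-sum is 0, so this is a P-position: the player to move is in a losing position under optimal play.

Losing position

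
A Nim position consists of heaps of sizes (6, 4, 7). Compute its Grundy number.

5

Compute the nim-sum pairwise:
6 ^ 4 = 2
2 ^ 7 = 5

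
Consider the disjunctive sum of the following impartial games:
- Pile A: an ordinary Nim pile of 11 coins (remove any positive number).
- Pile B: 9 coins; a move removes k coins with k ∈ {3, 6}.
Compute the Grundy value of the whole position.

Pile A is a plain Nim pile of size 11, so its Grundy value is 11.
For pile B, compute g(0), g(1), … with moves {3, 6}:
k:     0  1  2  3  4  5  6  7  8  9
g(k):  0  0  0  1  1  1  2  2  2  0
So g(9) = 0.
The value of a disjunctive sum is the nim-sum of the parts.
Combined value = 11 XOR 0 = 11.

11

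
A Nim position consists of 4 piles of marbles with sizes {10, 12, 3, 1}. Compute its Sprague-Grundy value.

4

Bitwise XOR of the heap sizes:
  1010  (10)
  1100  (12)
  0011  (3)
  0001  (1)
  ----
  0100  (4)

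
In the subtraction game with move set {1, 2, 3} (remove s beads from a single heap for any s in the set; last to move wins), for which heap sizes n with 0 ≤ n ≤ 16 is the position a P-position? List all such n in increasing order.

0, 4, 8, 12, 16

Build the Grundy sequence with g(k) = mex{g(k−s) : s ∈ {1, 2, 3}, s ≤ k}:
k:     0  1  2  3  4  5  6  7  8  9 10 11 12 13 14 15 16
g(k):  0  1  2  3  0  1  2  3  0  1  2  3  0  1  2  3  0
The P-positions (g = 0) in 0..16 are 0, 4, 8, 12, 16.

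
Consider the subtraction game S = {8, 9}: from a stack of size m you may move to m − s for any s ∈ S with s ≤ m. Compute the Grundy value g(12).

Build the Grundy sequence with g(k) = mex{g(k−s) : s ∈ {8, 9}, s ≤ k}:
k:     0  1  2  3  4  5  6  7  8  9 10 11 12
g(k):  0  0  0  0  0  0  0  0  1  1  1  1  1
So g(12) = 1.

1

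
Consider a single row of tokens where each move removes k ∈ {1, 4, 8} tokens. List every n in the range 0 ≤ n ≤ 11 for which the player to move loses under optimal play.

0, 2, 5, 7

Compute g(0), g(1), … for moves {1, 4, 8}:
k:     0  1  2  3  4  5  6  7  8  9 10 11
g(k):  0  1  0  1  2  0  1  0  1  2  3  2
The P-positions (g = 0) in 0..11 are 0, 2, 5, 7.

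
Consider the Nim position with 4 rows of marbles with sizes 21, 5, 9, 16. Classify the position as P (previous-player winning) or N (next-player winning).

Nim-sum: 21 XOR 5 XOR 9 XOR 16 = 9.
The nim-sum is 9 ≠ 0, so this is an N-position: the player to move can win.

N-position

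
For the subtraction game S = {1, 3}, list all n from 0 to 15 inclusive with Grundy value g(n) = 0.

0, 2, 4, 6, 8, 10, 12, 14

Compute g(0), g(1), … for moves {1, 3}:
k:     0  1  2  3  4  5  6  7  8  9 10 11 12 13 14 15
g(k):  0  1  0  1  0  1  0  1  0  1  0  1  0  1  0  1
The P-positions (g = 0) in 0..15 are 0, 2, 4, 6, 8, 10, 12, 14.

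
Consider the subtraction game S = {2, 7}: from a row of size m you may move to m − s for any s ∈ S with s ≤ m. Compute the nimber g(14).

0

Grundy values for subtraction set {2, 7}:
k:     0  1  2  3  4  5  6  7  8  9 10 11 12 13 14
g(k):  0  0  1  1  0  0  1  1  2  0  0  1  1  0  0
So g(14) = 0.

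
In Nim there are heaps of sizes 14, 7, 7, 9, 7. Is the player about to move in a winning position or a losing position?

Nim-sum: 14 ^ 7 ^ 7 ^ 9 ^ 7 = 0.
The nim-sum is 0, so this is a P-position: the player to move is in a losing position under optimal play.

Losing position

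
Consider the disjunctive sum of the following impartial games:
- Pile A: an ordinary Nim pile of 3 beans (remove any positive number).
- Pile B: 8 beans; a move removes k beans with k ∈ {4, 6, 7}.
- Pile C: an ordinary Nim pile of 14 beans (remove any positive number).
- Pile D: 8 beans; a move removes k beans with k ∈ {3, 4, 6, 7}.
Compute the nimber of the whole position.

13

Pile A is a plain Nim pile of size 3, so its Grundy value is 3.
Grundy values for pile B (subtraction set {4, 6, 7}):
k:     0  1  2  3  4  5  6  7  8
g(k):  0  0  0  0  1  1  1  1  2
So g(8) = 2.
Pile C is a plain Nim pile of size 14, so its Grundy value is 14.
For pile D, compute g(0), g(1), … with moves {3, 4, 6, 7}:
k:     0  1  2  3  4  5  6  7  8
g(k):  0  0  0  1  1  1  2  2  2
So g(8) = 2.
The value of a disjunctive sum is the nim-sum of the parts.
Combined value = 3 ⊕ 2 ⊕ 14 ⊕ 2 = 13.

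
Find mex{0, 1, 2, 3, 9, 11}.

4

The values 0, 1, 2, 3 are all present; 4 is the first non-negative integer missing from the set.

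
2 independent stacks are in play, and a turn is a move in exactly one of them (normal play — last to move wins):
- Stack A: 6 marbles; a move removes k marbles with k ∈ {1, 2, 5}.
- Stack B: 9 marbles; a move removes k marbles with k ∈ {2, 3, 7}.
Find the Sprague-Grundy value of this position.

2

For stack A, compute g(0), g(1), … with moves {1, 2, 5}:
g(0) = mex{} = 0
g(1) = mex{0} = 1
g(2) = mex{0,1} = 2
g(3) = mex{1,2} = 0
g(4) = mex{0,2} = 1
g(5) = mex{0,1} = 2
g(6) = mex{1,2} = 0
So g(6) = 0.
Grundy values for stack B (subtraction set {2, 3, 7}):
k:     0  1  2  3  4  5  6  7  8  9
g(k):  0  0  1  1  2  0  0  1  1  2
So g(9) = 2.
By the Sprague-Grundy theorem, the Grundy value of a sum of independent games is the XOR of the component values.
Combined value = 0 ⊕ 2 = 2.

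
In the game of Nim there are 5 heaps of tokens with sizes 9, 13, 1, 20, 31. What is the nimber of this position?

Nim-sum: 9 ⊕ 13 ⊕ 1 ⊕ 20 ⊕ 31 = 14.

14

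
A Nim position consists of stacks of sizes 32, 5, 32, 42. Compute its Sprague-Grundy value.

47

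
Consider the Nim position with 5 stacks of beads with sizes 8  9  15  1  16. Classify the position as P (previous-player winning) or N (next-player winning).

N-position

Compute the nim-sum pairwise:
8 XOR 9 = 1
1 XOR 15 = 14
14 XOR 1 = 15
15 XOR 16 = 31
The nim-sum is 31 ≠ 0, so this is an N-position: the player to move can win.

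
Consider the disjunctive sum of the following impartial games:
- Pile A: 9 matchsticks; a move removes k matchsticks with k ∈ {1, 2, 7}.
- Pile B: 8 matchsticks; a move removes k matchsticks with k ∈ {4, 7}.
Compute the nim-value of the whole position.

2

Build the Grundy sequence for pile A with g(k) = mex{g(k−s) : s ∈ {1, 2, 7}, s ≤ k}:
k:     0  1  2  3  4  5  6  7  8  9
g(k):  0  1  2  0  1  2  0  1  2  0
So g(9) = 0.
For pile B, compute g(0), g(1), … with moves {4, 7}:
g(0) = mex{} = 0
g(1) = mex{} = 0
g(2) = mex{} = 0
g(3) = mex{} = 0
g(4) = mex{0} = 1
g(5) = mex{0} = 1
g(6) = mex{0} = 1
g(7) = mex{0} = 1
g(8) = mex{0,1} = 2
So g(8) = 2.
By the Sprague-Grundy theorem, the Grundy value of a sum of independent games is the XOR of the component values.
Combined value = 0 ⊕ 2 = 2.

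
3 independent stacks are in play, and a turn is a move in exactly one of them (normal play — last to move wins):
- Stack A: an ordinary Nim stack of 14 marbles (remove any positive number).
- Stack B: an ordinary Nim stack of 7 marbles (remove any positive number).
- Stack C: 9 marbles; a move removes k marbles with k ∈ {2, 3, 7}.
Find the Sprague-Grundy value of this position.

11

Stack A is a plain Nim stack of size 14, so its Grundy value is 14.
Stack B is a plain Nim stack of size 7, so its Grundy value is 7.
Grundy values for stack C (subtraction set {2, 3, 7}):
k:     0  1  2  3  4  5  6  7  8  9
g(k):  0  0  1  1  2  0  0  1  1  2
So g(9) = 2.
By the Sprague-Grundy theorem, the Grundy value of a sum of independent games is the XOR of the component values.
Combined value = 14 ⊕ 7 ⊕ 2 = 11.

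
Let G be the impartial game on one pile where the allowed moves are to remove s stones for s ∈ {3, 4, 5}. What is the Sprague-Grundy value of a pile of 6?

Compute g(0), g(1), … for moves {3, 4, 5}:
k:     0  1  2  3  4  5  6
g(k):  0  0  0  1  1  1  2
So g(6) = 2.

2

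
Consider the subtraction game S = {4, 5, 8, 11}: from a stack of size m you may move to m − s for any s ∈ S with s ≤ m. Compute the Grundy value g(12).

3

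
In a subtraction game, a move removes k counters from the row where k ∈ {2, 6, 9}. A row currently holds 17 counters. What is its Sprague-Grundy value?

Grundy values for subtraction set {2, 6, 9}:
k:     0  1  2  3  4  5  6  7  8  9 10 11 12 13 14 15 16 17
g(k):  0  0  1  1  0  0  1  1  0  2  1  3  0  2  1  0  0  1
So g(17) = 1.

1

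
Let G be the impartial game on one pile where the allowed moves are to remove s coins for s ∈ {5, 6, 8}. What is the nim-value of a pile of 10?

Build the Grundy sequence with g(k) = mex{g(k−s) : s ∈ {5, 6, 8}, s ≤ k}:
k:     0  1  2  3  4  5  6  7  8  9 10
g(k):  0  0  0  0  0  1  1  1  1  1  2
So g(10) = 2.

2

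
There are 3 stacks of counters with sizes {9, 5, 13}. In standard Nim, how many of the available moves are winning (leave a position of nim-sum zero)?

Compute the nim-sum pairwise:
9 XOR 5 = 12
12 XOR 13 = 1
The overall nim-sum is X = 1. A stack of size p has a winning move iff p XOR X < p (reduce it to p XOR X).
  9: 9 XOR 1 = 8 < 9 — winning move (to 8).
  5: 5 XOR 1 = 4 < 5 — winning move (to 4).
  13: 13 XOR 1 = 12 < 13 — winning move (to 12).
That gives 3 winning moves.

3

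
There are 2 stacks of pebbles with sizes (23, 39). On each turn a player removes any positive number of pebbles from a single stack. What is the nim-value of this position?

48

Nim-sum: 23 ^ 39 = 48.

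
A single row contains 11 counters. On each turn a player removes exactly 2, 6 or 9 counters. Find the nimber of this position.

3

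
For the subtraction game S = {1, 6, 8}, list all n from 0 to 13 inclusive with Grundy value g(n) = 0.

0, 2, 4, 7, 9, 11

Build the Grundy sequence with g(k) = mex{g(k−s) : s ∈ {1, 6, 8}, s ≤ k}:
g(0) = mex{} = 0
g(1) = mex{0} = 1
g(2) = mex{1} = 0
g(3) = mex{0} = 1
g(4) = mex{1} = 0
g(5) = mex{0} = 1
g(6) = mex{0,1} = 2
g(7) = mex{1,2} = 0
g(8) = mex{0} = 1
g(9) = mex{1} = 0
g(10) = mex{0} = 1
g(11) = mex{1} = 0
g(12) = mex{0,2} = 1
g(13) = mex{0,1} = 2
The P-positions (g = 0) in 0..13 are 0, 2, 4, 7, 9, 11.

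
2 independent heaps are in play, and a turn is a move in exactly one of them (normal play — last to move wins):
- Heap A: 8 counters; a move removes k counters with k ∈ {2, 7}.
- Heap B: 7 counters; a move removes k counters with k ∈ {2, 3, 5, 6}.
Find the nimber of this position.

For heap A, compute g(0), g(1), … with moves {2, 7}:
k:     0  1  2  3  4  5  6  7  8
g(k):  0  0  1  1  0  0  1  1  2
So g(8) = 2.
Build the Grundy sequence for heap B with g(k) = mex{g(k−s) : s ∈ {2, 3, 5, 6}, s ≤ k}:
g(0) = mex{} = 0
g(1) = mex{} = 0
g(2) = mex{0} = 1
g(3) = mex{0} = 1
g(4) = mex{0,1} = 2
g(5) = mex{0,1} = 2
g(6) = mex{0,1,2} = 3
g(7) = mex{0,1,2} = 3
So g(7) = 3.
The value of a disjunctive sum is the nim-sum of the parts.
Combined value = 2 ⊕ 3 = 1.

1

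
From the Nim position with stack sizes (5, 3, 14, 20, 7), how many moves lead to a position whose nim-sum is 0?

1

In binary:
  00101  (5)
  00011  (3)
  01110  (14)
  10100  (20)
  00111  (7)
  -----
  11011  (27)
The overall nim-sum is X = 27. A stack of size p has a winning move iff p XOR X < p (reduce it to p XOR X).
  5: 5 XOR 27 = 30 ≥ 5 — no move.
  3: 3 XOR 27 = 24 ≥ 3 — no move.
  14: 14 XOR 27 = 21 ≥ 14 — no move.
  20: 20 XOR 27 = 15 < 20 — winning move (to 15).
  7: 7 XOR 27 = 28 ≥ 7 — no move.
That gives 1 winning move.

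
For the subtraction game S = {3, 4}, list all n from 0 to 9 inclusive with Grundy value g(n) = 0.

0, 1, 2, 7, 8, 9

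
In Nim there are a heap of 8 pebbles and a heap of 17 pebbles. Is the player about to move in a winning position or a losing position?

Nim-sum: 8 ⊕ 17 = 25.
The nim-sum is 25 ≠ 0, so this is an N-position: the player to move can win.

Winning position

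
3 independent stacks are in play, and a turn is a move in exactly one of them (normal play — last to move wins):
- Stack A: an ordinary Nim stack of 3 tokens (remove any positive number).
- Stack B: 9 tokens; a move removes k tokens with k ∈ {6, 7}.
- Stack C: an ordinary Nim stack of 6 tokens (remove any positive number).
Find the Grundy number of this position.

4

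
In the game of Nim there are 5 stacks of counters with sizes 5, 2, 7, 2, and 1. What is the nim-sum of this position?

3

Bitwise XOR of the heap sizes:
  101  (5)
  010  (2)
  111  (7)
  010  (2)
  001  (1)
  ---
  011  (3)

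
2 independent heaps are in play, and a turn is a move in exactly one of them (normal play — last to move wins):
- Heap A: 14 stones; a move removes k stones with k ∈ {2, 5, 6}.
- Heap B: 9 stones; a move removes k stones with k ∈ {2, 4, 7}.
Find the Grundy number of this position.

1

Grundy values for heap A (subtraction set {2, 5, 6}):
g(0) = mex{} = 0
g(1) = mex{} = 0
g(2) = mex{0} = 1
g(3) = mex{0} = 1
g(4) = mex{1} = 0
g(5) = mex{0,1} = 2
g(6) = mex{0} = 1
g(7) = mex{0,1,2} = 3
g(8) = mex{1} = 0
g(9) = mex{0,1,3} = 2
g(10) = mex{0,2} = 1
g(11) = mex{1,2} = 0
g(12) = mex{1,3} = 0
g(13) = mex{0,3} = 1
g(14) = mex{0,2} = 1
So g(14) = 1.
Grundy values for heap B (subtraction set {2, 4, 7}):
g(0) = mex{} = 0
g(1) = mex{} = 0
g(2) = mex{0} = 1
g(3) = mex{0} = 1
g(4) = mex{0,1} = 2
g(5) = mex{0,1} = 2
g(6) = mex{1,2} = 0
g(7) = mex{0,1,2} = 3
g(8) = mex{0,2} = 1
g(9) = mex{1,2,3} = 0
So g(9) = 0.
The value of a disjunctive sum is the nim-sum of the parts.
Combined value = 1 ⊕ 0 = 1.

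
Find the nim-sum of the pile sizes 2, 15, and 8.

In binary:
  0010  (2)
  1111  (15)
  1000  (8)
  ----
  0101  (5)

5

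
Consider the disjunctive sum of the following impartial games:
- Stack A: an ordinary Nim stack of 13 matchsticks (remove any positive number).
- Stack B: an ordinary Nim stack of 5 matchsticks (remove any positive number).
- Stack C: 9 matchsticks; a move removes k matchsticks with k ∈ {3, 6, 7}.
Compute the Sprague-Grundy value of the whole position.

11

Stack A is a plain Nim stack of size 13, so its Grundy value is 13.
Stack B is a plain Nim stack of size 5, so its Grundy value is 5.
Build the Grundy sequence for stack C with g(k) = mex{g(k−s) : s ∈ {3, 6, 7}, s ≤ k}:
k:     0  1  2  3  4  5  6  7  8  9
g(k):  0  0  0  1  1  1  2  2  2  3
So g(9) = 3.
The value of a disjunctive sum is the nim-sum of the parts.
Combined value = 13 ⊕ 5 ⊕ 3 = 11.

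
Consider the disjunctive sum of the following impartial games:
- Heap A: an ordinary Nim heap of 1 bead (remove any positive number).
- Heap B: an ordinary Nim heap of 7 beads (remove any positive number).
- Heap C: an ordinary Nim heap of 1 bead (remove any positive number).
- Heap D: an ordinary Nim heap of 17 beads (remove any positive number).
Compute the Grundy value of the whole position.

22

Heap A is a plain Nim heap of size 1, so its Grundy value is 1.
Heap B is a plain Nim heap of size 7, so its Grundy value is 7.
Heap C is a plain Nim heap of size 1, so its Grundy value is 1.
Heap D is a plain Nim heap of size 17, so its Grundy value is 17.
The value of a disjunctive sum is the nim-sum of the parts.
Combined value = 1 XOR 7 XOR 1 XOR 17 = 22.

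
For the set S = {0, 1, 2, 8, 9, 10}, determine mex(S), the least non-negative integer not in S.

3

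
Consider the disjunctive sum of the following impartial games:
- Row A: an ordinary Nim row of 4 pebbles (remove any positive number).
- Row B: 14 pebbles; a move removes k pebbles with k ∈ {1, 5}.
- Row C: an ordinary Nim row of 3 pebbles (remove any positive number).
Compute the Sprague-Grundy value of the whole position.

Row A is a plain Nim row of size 4, so its Grundy value is 4.
Grundy values for row B (subtraction set {1, 5}):
g(0) = mex{} = 0
g(1) = mex{0} = 1
g(2) = mex{1} = 0
g(3) = mex{0} = 1
g(4) = mex{1} = 0
g(5) = mex{0} = 1
g(6) = mex{1} = 0
g(7) = mex{0} = 1
g(8) = mex{1} = 0
g(9) = mex{0} = 1
g(10) = mex{1} = 0
g(11) = mex{0} = 1
g(12) = mex{1} = 0
g(13) = mex{0} = 1
g(14) = mex{1} = 0
So g(14) = 0.
Row C is a plain Nim row of size 3, so its Grundy value is 3.
The value of a disjunctive sum is the nim-sum of the parts.
Combined value = 4 XOR 0 XOR 3 = 7.

7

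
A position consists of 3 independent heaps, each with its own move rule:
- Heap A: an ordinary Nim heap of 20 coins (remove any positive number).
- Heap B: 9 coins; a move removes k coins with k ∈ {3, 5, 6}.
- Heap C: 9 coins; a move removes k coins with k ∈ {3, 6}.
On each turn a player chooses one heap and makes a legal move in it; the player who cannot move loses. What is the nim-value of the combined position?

Heap A is a plain Nim heap of size 20, so its Grundy value is 20.
For heap B, compute g(0), g(1), … with moves {3, 5, 6}:
k:     0  1  2  3  4  5  6  7  8  9
g(k):  0  0  0  1  1  1  2  2  2  0
So g(9) = 0.
For heap C, compute g(0), g(1), … with moves {3, 6}:
g(0) = mex{} = 0
g(1) = mex{} = 0
g(2) = mex{} = 0
g(3) = mex{0} = 1
g(4) = mex{0} = 1
g(5) = mex{0} = 1
g(6) = mex{0,1} = 2
g(7) = mex{0,1} = 2
g(8) = mex{0,1} = 2
g(9) = mex{1,2} = 0
So g(9) = 0.
The value of a disjunctive sum is the nim-sum of the parts.
Combined value = 20 ⊕ 0 ⊕ 0 = 20.

20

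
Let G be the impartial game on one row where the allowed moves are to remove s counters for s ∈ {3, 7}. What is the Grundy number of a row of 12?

0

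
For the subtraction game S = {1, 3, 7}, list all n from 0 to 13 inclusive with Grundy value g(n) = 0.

0, 2, 4, 6, 8, 10, 12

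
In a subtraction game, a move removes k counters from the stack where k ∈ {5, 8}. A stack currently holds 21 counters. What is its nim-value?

Grundy values for subtraction set {5, 8}:
k:     0  1  2  3  4  5  6  7  8  9 10 11 12 13 14 15 16 17 18 19 20 21
g(k):  0  0  0  0  0  1  1  1  1  1  2  2  2  0  0  0  0  0  1  1  1  1
So g(21) = 1.

1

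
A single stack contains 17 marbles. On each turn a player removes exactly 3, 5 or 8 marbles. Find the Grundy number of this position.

2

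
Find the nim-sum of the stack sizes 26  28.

6

Nim-sum: 26 ⊕ 28 = 6.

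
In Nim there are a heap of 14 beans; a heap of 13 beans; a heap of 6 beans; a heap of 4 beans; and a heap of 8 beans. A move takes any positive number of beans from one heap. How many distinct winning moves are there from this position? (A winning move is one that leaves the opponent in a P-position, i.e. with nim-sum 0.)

3

Compute the nim-sum pairwise:
14 ⊕ 13 = 3
3 ⊕ 6 = 5
5 ⊕ 4 = 1
1 ⊕ 8 = 9
The overall nim-sum is X = 9. A heap of size p has a winning move iff p XOR X < p (reduce it to p XOR X).
  14: 14 XOR 9 = 7 < 14 — winning move (to 7).
  13: 13 XOR 9 = 4 < 13 — winning move (to 4).
  6: 6 XOR 9 = 15 ≥ 6 — no move.
  4: 4 XOR 9 = 13 ≥ 4 — no move.
  8: 8 XOR 9 = 1 < 8 — winning move (to 1).
That gives 3 winning moves.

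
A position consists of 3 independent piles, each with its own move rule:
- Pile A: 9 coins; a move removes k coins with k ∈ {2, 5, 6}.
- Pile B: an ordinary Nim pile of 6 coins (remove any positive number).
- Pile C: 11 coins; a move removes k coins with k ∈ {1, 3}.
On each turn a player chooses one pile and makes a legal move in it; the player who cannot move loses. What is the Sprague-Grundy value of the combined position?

5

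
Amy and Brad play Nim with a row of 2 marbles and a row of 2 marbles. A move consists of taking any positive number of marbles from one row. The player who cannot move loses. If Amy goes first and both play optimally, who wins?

Brad wins

Nim-sum: 2 XOR 2 = 0.
The nim-sum is 0, so this is a P-position: the player to move is in a losing position under optimal play; Amy is about to move from it and so loses — Brad wins.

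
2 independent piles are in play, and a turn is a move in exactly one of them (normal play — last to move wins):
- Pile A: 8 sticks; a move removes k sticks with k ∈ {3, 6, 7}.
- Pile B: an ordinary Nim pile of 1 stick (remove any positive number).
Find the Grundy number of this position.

3

Grundy values for pile A (subtraction set {3, 6, 7}):
k:     0  1  2  3  4  5  6  7  8
g(k):  0  0  0  1  1  1  2  2  2
So g(8) = 2.
Pile B is a plain Nim pile of size 1, so its Grundy value is 1.
By the Sprague-Grundy theorem, the Grundy value of a sum of independent games is the XOR of the component values.
Combined value = 2 ⊕ 1 = 3.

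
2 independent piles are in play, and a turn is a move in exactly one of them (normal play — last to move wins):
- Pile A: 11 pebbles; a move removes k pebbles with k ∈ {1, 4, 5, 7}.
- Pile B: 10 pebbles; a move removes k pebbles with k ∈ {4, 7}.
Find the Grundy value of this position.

3

For pile A, compute g(0), g(1), … with moves {1, 4, 5, 7}:
g(0) = mex{} = 0
g(1) = mex{0} = 1
g(2) = mex{1} = 0
g(3) = mex{0} = 1
g(4) = mex{0,1} = 2
g(5) = mex{0,1,2} = 3
g(6) = mex{0,1,3} = 2
g(7) = mex{0,1,2} = 3
g(8) = mex{1,2,3} = 0
g(9) = mex{0,2,3} = 1
g(10) = mex{1,2,3} = 0
g(11) = mex{0,2,3} = 1
So g(11) = 1.
Grundy values for pile B (subtraction set {4, 7}):
g(0) = mex{} = 0
g(1) = mex{} = 0
g(2) = mex{} = 0
g(3) = mex{} = 0
g(4) = mex{0} = 1
g(5) = mex{0} = 1
g(6) = mex{0} = 1
g(7) = mex{0} = 1
g(8) = mex{0,1} = 2
g(9) = mex{0,1} = 2
g(10) = mex{0,1} = 2
So g(10) = 2.
The value of a disjunctive sum is the nim-sum of the parts.
Combined value = 1 XOR 2 = 3.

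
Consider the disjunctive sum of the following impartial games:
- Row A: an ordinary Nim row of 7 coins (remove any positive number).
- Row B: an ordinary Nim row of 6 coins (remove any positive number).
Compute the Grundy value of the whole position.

Row A is a plain Nim row of size 7, so its Grundy value is 7.
Row B is a plain Nim row of size 6, so its Grundy value is 6.
The value of a disjunctive sum is the nim-sum of the parts.
Combined value = 7 XOR 6 = 1.

1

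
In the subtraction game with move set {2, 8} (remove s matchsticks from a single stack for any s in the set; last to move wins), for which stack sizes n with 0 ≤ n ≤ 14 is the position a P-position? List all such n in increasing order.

0, 1, 4, 5, 10, 11, 14

Build the Grundy sequence with g(k) = mex{g(k−s) : s ∈ {2, 8}, s ≤ k}:
k:     0  1  2  3  4  5  6  7  8  9 10 11 12 13 14
g(k):  0  0  1  1  0  0  1  1  2  2  0  0  1  1  0
The P-positions (g = 0) in 0..14 are 0, 1, 4, 5, 10, 11, 14.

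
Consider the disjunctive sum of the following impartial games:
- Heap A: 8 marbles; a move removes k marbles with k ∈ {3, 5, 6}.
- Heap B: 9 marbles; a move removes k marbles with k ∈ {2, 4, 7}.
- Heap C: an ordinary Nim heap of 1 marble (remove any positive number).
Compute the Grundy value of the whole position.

3

For heap A, compute g(0), g(1), … with moves {3, 5, 6}:
k:     0  1  2  3  4  5  6  7  8
g(k):  0  0  0  1  1  1  2  2  2
So g(8) = 2.
Grundy values for heap B (subtraction set {2, 4, 7}):
g(0) = mex{} = 0
g(1) = mex{} = 0
g(2) = mex{0} = 1
g(3) = mex{0} = 1
g(4) = mex{0,1} = 2
g(5) = mex{0,1} = 2
g(6) = mex{1,2} = 0
g(7) = mex{0,1,2} = 3
g(8) = mex{0,2} = 1
g(9) = mex{1,2,3} = 0
So g(9) = 0.
Heap C is a plain Nim heap of size 1, so its Grundy value is 1.
The value of a disjunctive sum is the nim-sum of the parts.
Combined value = 2 ⊕ 0 ⊕ 1 = 3.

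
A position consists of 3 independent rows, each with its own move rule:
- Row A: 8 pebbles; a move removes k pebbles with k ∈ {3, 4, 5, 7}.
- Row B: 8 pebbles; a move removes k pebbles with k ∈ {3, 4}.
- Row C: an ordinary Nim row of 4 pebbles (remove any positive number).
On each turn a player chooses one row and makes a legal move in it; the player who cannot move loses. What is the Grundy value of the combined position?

6

Build the Grundy sequence for row A with g(k) = mex{g(k−s) : s ∈ {3, 4, 5, 7}, s ≤ k}:
g(0) = mex{} = 0
g(1) = mex{} = 0
g(2) = mex{} = 0
g(3) = mex{0} = 1
g(4) = mex{0} = 1
g(5) = mex{0} = 1
g(6) = mex{0,1} = 2
g(7) = mex{0,1} = 2
g(8) = mex{0,1} = 2
So g(8) = 2.
Build the Grundy sequence for row B with g(k) = mex{g(k−s) : s ∈ {3, 4}, s ≤ k}:
k:     0  1  2  3  4  5  6  7  8
g(k):  0  0  0  1  1  1  2  0  0
So g(8) = 0.
Row C is a plain Nim row of size 4, so its Grundy value is 4.
By the Sprague-Grundy theorem, the Grundy value of a sum of independent games is the XOR of the component values.
Combined value = 2 XOR 0 XOR 4 = 6.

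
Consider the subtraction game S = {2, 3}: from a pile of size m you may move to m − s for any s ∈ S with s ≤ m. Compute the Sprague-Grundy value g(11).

0

Compute g(0), g(1), … for moves {2, 3}:
g(0) = mex{} = 0
g(1) = mex{} = 0
g(2) = mex{0} = 1
g(3) = mex{0} = 1
g(4) = mex{0,1} = 2
g(5) = mex{1} = 0
g(6) = mex{1,2} = 0
g(7) = mex{0,2} = 1
g(8) = mex{0} = 1
g(9) = mex{0,1} = 2
g(10) = mex{1} = 0
g(11) = mex{1,2} = 0
So g(11) = 0.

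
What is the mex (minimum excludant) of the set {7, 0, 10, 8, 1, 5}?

2

The values 0, 1 are all present; 2 is the first non-negative integer missing from the set.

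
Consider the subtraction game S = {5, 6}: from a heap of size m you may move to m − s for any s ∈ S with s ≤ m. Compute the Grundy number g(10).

Build the Grundy sequence with g(k) = mex{g(k−s) : s ∈ {5, 6}, s ≤ k}:
k:     0  1  2  3  4  5  6  7  8  9 10
g(k):  0  0  0  0  0  1  1  1  1  1  2
So g(10) = 2.

2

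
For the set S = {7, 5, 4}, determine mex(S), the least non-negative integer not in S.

0 is not in the set, so the mex is 0.

0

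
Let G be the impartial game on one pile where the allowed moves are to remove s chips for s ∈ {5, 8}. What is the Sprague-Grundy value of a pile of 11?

Build the Grundy sequence with g(k) = mex{g(k−s) : s ∈ {5, 8}, s ≤ k}:
g(0) = mex{} = 0
g(1) = mex{} = 0
g(2) = mex{} = 0
g(3) = mex{} = 0
g(4) = mex{} = 0
g(5) = mex{0} = 1
g(6) = mex{0} = 1
g(7) = mex{0} = 1
g(8) = mex{0} = 1
g(9) = mex{0} = 1
g(10) = mex{0,1} = 2
g(11) = mex{0,1} = 2
So g(11) = 2.

2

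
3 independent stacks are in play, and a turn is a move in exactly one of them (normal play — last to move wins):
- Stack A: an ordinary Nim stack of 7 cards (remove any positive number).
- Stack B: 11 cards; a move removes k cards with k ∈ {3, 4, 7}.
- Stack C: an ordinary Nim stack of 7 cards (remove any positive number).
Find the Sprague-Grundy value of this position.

Stack A is a plain Nim stack of size 7, so its Grundy value is 7.
Build the Grundy sequence for stack B with g(k) = mex{g(k−s) : s ∈ {3, 4, 7}, s ≤ k}:
k:     0  1  2  3  4  5  6  7  8  9 10 11
g(k):  0  0  0  1  1  1  2  2  2  3  0  0
So g(11) = 0.
Stack C is a plain Nim stack of size 7, so its Grundy value is 7.
By the Sprague-Grundy theorem, the Grundy value of a sum of independent games is the XOR of the component values.
Combined value = 7 ⊕ 0 ⊕ 7 = 0.

0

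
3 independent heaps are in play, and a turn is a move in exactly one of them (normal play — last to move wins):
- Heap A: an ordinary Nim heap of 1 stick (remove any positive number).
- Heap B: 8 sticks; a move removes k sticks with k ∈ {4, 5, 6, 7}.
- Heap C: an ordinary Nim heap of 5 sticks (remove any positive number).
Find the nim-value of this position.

Heap A is a plain Nim heap of size 1, so its Grundy value is 1.
Build the Grundy sequence for heap B with g(k) = mex{g(k−s) : s ∈ {4, 5, 6, 7}, s ≤ k}:
k:     0  1  2  3  4  5  6  7  8
g(k):  0  0  0  0  1  1  1  1  2
So g(8) = 2.
Heap C is a plain Nim heap of size 5, so its Grundy value is 5.
The value of a disjunctive sum is the nim-sum of the parts.
Combined value = 1 XOR 2 XOR 5 = 6.

6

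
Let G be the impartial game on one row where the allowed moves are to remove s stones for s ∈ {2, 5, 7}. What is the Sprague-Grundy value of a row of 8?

2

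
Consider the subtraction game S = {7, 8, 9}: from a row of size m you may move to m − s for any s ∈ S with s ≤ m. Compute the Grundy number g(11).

Build the Grundy sequence with g(k) = mex{g(k−s) : s ∈ {7, 8, 9}, s ≤ k}:
k:     0  1  2  3  4  5  6  7  8  9 10 11
g(k):  0  0  0  0  0  0  0  1  1  1  1  1
So g(11) = 1.

1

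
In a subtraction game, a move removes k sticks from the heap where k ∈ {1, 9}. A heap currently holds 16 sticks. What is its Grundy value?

0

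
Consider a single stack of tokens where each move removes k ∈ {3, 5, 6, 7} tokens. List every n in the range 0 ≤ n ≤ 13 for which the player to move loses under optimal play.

0, 1, 2, 10, 11, 12

Compute g(0), g(1), … for moves {3, 5, 6, 7}:
g(0) = mex{} = 0
g(1) = mex{} = 0
g(2) = mex{} = 0
g(3) = mex{0} = 1
g(4) = mex{0} = 1
g(5) = mex{0} = 1
g(6) = mex{0,1} = 2
g(7) = mex{0,1} = 2
g(8) = mex{0,1} = 2
g(9) = mex{0,1,2} = 3
g(10) = mex{1,2} = 0
g(11) = mex{1,2} = 0
g(12) = mex{1,2,3} = 0
g(13) = mex{0,2} = 1
The P-positions (g = 0) in 0..13 are 0, 1, 2, 10, 11, 12.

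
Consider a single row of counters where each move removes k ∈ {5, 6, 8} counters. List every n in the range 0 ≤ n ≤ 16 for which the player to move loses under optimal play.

Build the Grundy sequence with g(k) = mex{g(k−s) : s ∈ {5, 6, 8}, s ≤ k}:
k:     0  1  2  3  4  5  6  7  8  9 10 11 12 13 14 15 16
g(k):  0  0  0  0  0  1  1  1  1  1  2  2  2  0  0  0  0
The P-positions (g = 0) in 0..16 are 0, 1, 2, 3, 4, 13, 14, 15, 16.

0, 1, 2, 3, 4, 13, 14, 15, 16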